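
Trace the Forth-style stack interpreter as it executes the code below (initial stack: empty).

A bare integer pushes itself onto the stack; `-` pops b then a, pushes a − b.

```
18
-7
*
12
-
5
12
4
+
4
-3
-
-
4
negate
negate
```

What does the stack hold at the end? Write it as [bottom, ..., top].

18     -> [18]
-7     -> [18, -7]
*      -> [-126]
12     -> [-126, 12]
-      -> [-138]
5      -> [-138, 5]
12     -> [-138, 5, 12]
4      -> [-138, 5, 12, 4]
+      -> [-138, 5, 16]
4      -> [-138, 5, 16, 4]
-3     -> [-138, 5, 16, 4, -3]
-      -> [-138, 5, 16, 7]
-      -> [-138, 5, 9]
4      -> [-138, 5, 9, 4]
negate -> [-138, 5, 9, -4]
negate -> [-138, 5, 9, 4]

[-138, 5, 9, 4]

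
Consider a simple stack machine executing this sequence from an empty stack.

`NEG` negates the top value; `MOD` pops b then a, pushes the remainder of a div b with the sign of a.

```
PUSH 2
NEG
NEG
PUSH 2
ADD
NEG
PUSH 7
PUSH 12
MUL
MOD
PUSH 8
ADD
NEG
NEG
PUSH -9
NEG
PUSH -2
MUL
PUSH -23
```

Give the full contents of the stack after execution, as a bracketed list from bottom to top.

[4, -18, -23]

PUSH 2   : 2
NEG      : -2
NEG      : 2
PUSH 2   : 2 2
ADD      : 4
NEG      : -4
PUSH 7   : -4 7
PUSH 12  : -4 7 12
MUL      : -4 84
MOD      : -4
PUSH 8   : -4 8
ADD      : 4
NEG      : -4
NEG      : 4
PUSH -9  : 4 -9
NEG      : 4 9
PUSH -2  : 4 9 -2
MUL      : 4 -18
PUSH -23 : 4 -18 -23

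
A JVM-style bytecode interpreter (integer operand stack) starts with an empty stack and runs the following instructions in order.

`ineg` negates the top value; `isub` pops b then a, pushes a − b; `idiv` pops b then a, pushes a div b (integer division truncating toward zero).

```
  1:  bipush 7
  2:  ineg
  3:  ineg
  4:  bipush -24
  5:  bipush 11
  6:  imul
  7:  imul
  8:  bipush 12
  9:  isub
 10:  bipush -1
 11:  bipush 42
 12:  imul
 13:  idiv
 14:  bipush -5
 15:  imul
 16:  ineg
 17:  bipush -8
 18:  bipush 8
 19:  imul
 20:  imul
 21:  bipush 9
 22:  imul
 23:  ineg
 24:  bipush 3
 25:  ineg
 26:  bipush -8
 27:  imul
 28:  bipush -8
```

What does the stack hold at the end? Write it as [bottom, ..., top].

[126720, 24, -8]

bipush 7   -> [7]
ineg       -> [-7]
ineg       -> [7]
bipush -24 -> [7, -24]
bipush 11  -> [7, -24, 11]
imul       -> [7, -264]
imul       -> [-1848]
bipush 12  -> [-1848, 12]
isub       -> [-1860]
bipush -1  -> [-1860, -1]
bipush 42  -> [-1860, -1, 42]
imul       -> [-1860, -42]
idiv       -> [44]
bipush -5  -> [44, -5]
imul       -> [-220]
ineg       -> [220]
bipush -8  -> [220, -8]
bipush 8   -> [220, -8, 8]
imul       -> [220, -64]
imul       -> [-14080]
bipush 9   -> [-14080, 9]
imul       -> [-126720]
ineg       -> [126720]
bipush 3   -> [126720, 3]
ineg       -> [126720, -3]
bipush -8  -> [126720, -3, -8]
imul       -> [126720, 24]
bipush -8  -> [126720, 24, -8]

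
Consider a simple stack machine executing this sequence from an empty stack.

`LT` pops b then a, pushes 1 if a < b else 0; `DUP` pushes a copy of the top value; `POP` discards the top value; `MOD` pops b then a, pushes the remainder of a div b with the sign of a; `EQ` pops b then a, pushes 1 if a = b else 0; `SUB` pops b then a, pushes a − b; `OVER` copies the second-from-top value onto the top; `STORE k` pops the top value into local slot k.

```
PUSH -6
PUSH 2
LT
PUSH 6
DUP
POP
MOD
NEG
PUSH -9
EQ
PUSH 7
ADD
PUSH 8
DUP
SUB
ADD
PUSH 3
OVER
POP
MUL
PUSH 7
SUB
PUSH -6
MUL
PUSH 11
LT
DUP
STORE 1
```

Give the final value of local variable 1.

PUSH -6 : -6
PUSH 2  : -6 2
LT      : 1
PUSH 6  : 1 6
DUP     : 1 6 6
POP     : 1 6
MOD     : 1
NEG     : -1
PUSH -9 : -1 -9
EQ      : 0
PUSH 7  : 0 7
ADD     : 7
PUSH 8  : 7 8
DUP     : 7 8 8
SUB     : 7 0
ADD     : 7
PUSH 3  : 7 3
OVER    : 7 3 7
POP     : 7 3
MUL     : 21
PUSH 7  : 21 7
SUB     : 14
PUSH -6 : 14 -6
MUL     : -84
PUSH 11 : -84 11
LT      : 1
DUP     : 1 1
STORE 1 : 1

1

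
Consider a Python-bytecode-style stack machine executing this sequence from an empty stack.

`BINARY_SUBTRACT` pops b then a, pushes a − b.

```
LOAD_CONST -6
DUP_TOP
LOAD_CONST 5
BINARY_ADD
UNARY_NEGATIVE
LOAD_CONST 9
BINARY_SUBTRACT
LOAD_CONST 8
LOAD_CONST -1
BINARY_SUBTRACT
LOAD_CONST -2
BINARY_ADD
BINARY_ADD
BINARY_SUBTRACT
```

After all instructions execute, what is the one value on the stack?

-5

LOAD_CONST -6   -> -6
DUP_TOP         -> -6 -6
LOAD_CONST 5    -> -6 -6 5
BINARY_ADD      -> -6 -1
UNARY_NEGATIVE  -> -6 1
LOAD_CONST 9    -> -6 1 9
BINARY_SUBTRACT -> -6 -8
LOAD_CONST 8    -> -6 -8 8
LOAD_CONST -1   -> -6 -8 8 -1
BINARY_SUBTRACT -> -6 -8 9
LOAD_CONST -2   -> -6 -8 9 -2
BINARY_ADD      -> -6 -8 7
BINARY_ADD      -> -6 -1
BINARY_SUBTRACT -> -5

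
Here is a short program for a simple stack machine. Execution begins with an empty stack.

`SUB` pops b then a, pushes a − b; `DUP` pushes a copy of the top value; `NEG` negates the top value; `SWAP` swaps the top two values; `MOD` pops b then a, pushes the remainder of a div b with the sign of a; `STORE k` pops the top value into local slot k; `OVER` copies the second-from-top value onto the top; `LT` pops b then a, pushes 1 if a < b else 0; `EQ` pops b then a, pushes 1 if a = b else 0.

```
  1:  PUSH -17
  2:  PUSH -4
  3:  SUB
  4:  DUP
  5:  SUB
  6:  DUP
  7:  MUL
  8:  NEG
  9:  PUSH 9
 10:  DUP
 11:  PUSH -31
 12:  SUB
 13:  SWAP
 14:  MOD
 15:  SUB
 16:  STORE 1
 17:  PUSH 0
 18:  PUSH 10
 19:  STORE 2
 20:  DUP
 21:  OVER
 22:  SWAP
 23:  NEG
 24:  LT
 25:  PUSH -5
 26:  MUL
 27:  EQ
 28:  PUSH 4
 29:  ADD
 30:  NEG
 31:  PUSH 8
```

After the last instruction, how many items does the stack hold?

2

PUSH -17 -> [-17]
PUSH -4  -> [-17, -4]
SUB      -> [-13]
DUP      -> [-13, -13]
SUB      -> [0]
DUP      -> [0, 0]
MUL      -> [0]
NEG      -> [0]
PUSH 9   -> [0, 9]
DUP      -> [0, 9, 9]
PUSH -31 -> [0, 9, 9, -31]
SUB      -> [0, 9, 40]
SWAP     -> [0, 40, 9]
MOD      -> [0, 4]
SUB      -> [-4]
STORE 1  -> []
PUSH 0   -> [0]
PUSH 10  -> [0, 10]
STORE 2  -> [0]
DUP      -> [0, 0]
OVER     -> [0, 0, 0]
SWAP     -> [0, 0, 0]
NEG      -> [0, 0, 0]
LT       -> [0, 0]
PUSH -5  -> [0, 0, -5]
MUL      -> [0, 0]
EQ       -> [1]
PUSH 4   -> [1, 4]
ADD      -> [5]
NEG      -> [-5]
PUSH 8   -> [-5, 8]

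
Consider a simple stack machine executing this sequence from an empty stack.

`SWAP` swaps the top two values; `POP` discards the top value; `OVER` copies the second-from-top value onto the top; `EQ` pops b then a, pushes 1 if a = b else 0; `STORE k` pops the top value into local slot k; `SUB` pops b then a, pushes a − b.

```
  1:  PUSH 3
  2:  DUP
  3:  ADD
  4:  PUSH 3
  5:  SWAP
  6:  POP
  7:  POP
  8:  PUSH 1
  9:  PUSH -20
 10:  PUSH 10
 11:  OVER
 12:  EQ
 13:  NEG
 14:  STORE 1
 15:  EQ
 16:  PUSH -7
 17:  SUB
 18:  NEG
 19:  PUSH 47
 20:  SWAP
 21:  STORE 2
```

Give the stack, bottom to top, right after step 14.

[1, -20]

PUSH 3   -> 3
DUP      -> 3 3
ADD      -> 6
PUSH 3   -> 6 3
SWAP     -> 3 6
POP      -> 3
POP      -> (empty)
PUSH 1   -> 1
PUSH -20 -> 1 -20
PUSH 10  -> 1 -20 10
OVER     -> 1 -20 10 -20
EQ       -> 1 -20 0
NEG      -> 1 -20 0
STORE 1  -> 1 -20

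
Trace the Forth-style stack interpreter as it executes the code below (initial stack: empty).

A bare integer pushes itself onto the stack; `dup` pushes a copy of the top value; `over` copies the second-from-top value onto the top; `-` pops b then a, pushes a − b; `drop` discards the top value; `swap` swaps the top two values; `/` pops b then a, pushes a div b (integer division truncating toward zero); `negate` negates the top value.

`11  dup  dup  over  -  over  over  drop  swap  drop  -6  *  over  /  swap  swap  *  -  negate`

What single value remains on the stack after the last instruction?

-77

11     : [11]
dup    : [11, 11]
dup    : [11, 11, 11]
over   : [11, 11, 11, 11]
-      : [11, 11, 0]
over   : [11, 11, 0, 11]
over   : [11, 11, 0, 11, 0]
drop   : [11, 11, 0, 11]
swap   : [11, 11, 11, 0]
drop   : [11, 11, 11]
-6     : [11, 11, 11, -6]
*      : [11, 11, -66]
over   : [11, 11, -66, 11]
/      : [11, 11, -6]
swap   : [11, -6, 11]
swap   : [11, 11, -6]
*      : [11, -66]
-      : [77]
negate : [-77]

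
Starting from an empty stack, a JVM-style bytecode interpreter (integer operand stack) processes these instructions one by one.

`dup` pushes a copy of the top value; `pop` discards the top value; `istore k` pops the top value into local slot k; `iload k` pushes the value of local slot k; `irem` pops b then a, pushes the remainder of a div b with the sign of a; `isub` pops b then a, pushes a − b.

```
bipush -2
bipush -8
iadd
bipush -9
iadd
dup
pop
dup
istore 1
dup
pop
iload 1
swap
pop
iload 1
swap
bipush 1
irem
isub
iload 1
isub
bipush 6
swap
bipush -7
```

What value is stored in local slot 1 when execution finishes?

-19

bipush -2 → -2
bipush -8 → -2 -8
iadd      → -10
bipush -9 → -10 -9
iadd      → -19
dup       → -19 -19
pop       → -19
dup       → -19 -19
istore 1  → -19
dup       → -19 -19
pop       → -19
iload 1   → -19 -19
swap      → -19 -19
pop       → -19
iload 1   → -19 -19
swap      → -19 -19
bipush 1  → -19 -19 1
irem      → -19 0
isub      → -19
iload 1   → -19 -19
isub      → 0
bipush 6  → 0 6
swap      → 6 0
bipush -7 → 6 0 -7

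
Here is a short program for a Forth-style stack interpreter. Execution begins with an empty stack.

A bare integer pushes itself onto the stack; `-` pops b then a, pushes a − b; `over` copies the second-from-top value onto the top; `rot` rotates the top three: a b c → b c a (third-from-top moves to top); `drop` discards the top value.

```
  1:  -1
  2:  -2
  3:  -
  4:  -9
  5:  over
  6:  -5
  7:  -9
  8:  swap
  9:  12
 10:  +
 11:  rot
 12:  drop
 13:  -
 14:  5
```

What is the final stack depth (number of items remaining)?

-1   -> -1
-2   -> -1 -2
-    -> 1
-9   -> 1 -9
over -> 1 -9 1
-5   -> 1 -9 1 -5
-9   -> 1 -9 1 -5 -9
swap -> 1 -9 1 -9 -5
12   -> 1 -9 1 -9 -5 12
+    -> 1 -9 1 -9 7
rot  -> 1 -9 -9 7 1
drop -> 1 -9 -9 7
-    -> 1 -9 -16
5    -> 1 -9 -16 5

4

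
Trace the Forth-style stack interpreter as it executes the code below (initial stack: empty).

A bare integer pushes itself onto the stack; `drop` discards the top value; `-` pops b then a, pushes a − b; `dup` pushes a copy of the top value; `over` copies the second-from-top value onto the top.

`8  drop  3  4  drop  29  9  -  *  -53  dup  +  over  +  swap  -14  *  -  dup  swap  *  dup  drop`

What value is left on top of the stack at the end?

630436

8     8
drop  (empty)
3     3
4     3 4
drop  3
29    3 29
9     3 29 9
-     3 20
*     60
-53   60 -53
dup   60 -53 -53
+     60 -106
over  60 -106 60
+     60 -46
swap  -46 60
-14   -46 60 -14
*     -46 -840
-     794
dup   794 794
swap  794 794
*     630436
dup   630436 630436
drop  630436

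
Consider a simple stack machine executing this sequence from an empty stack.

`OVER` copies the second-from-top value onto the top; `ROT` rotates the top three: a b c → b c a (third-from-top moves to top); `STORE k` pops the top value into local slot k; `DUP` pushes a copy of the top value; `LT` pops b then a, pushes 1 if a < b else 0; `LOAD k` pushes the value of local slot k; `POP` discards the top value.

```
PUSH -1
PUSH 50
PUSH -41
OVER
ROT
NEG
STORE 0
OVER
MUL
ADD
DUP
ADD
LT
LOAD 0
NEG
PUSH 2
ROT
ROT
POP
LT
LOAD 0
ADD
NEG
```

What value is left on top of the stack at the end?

PUSH -1  -> -1
PUSH 50  -> -1 50
PUSH -41 -> -1 50 -41
OVER     -> -1 50 -41 50
ROT      -> -1 -41 50 50
NEG      -> -1 -41 50 -50
STORE 0  -> -1 -41 50
OVER     -> -1 -41 50 -41
MUL      -> -1 -41 -2050
ADD      -> -1 -2091
DUP      -> -1 -2091 -2091
ADD      -> -1 -4182
LT       -> 0
LOAD 0   -> 0 -50
NEG      -> 0 50
PUSH 2   -> 0 50 2
ROT      -> 50 2 0
ROT      -> 2 0 50
POP      -> 2 0
LT       -> 0
LOAD 0   -> 0 -50
ADD      -> -50
NEG      -> 50

50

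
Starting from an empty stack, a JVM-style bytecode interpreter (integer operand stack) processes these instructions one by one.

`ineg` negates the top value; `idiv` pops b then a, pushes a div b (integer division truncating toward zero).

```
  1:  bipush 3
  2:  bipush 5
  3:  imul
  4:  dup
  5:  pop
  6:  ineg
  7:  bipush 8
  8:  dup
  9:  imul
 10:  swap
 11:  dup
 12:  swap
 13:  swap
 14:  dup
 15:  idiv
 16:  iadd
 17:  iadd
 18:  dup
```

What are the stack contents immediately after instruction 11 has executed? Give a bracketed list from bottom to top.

[64, -15, -15]

bipush 3 : 3
bipush 5 : 3 5
imul     : 15
dup      : 15 15
pop      : 15
ineg     : -15
bipush 8 : -15 8
dup      : -15 8 8
imul     : -15 64
swap     : 64 -15
dup      : 64 -15 -15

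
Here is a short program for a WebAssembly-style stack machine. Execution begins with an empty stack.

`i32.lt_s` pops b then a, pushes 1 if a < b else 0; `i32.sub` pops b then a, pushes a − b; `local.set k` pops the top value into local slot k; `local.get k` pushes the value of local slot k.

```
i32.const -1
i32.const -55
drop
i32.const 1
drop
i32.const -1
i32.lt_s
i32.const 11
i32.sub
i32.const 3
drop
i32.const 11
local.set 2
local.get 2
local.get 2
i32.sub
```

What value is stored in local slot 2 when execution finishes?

i32.const -1  : [-1]
i32.const -55 : [-1, -55]
drop          : [-1]
i32.const 1   : [-1, 1]
drop          : [-1]
i32.const -1  : [-1, -1]
i32.lt_s      : [0]
i32.const 11  : [0, 11]
i32.sub       : [-11]
i32.const 3   : [-11, 3]
drop          : [-11]
i32.const 11  : [-11, 11]
local.set 2   : [-11]
local.get 2   : [-11, 11]
local.get 2   : [-11, 11, 11]
i32.sub       : [-11, 0]

11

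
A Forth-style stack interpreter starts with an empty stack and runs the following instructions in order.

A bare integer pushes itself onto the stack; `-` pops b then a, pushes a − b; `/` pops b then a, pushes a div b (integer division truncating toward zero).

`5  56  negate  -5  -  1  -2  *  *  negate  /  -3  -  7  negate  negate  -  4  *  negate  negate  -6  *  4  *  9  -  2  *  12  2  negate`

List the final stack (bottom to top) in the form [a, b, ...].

5      : 5
56     : 5 56
negate : 5 -56
-5     : 5 -56 -5
-      : 5 -51
1      : 5 -51 1
-2     : 5 -51 1 -2
*      : 5 -51 -2
*      : 5 102
negate : 5 -102
/      : 0
-3     : 0 -3
-      : 3
7      : 3 7
negate : 3 -7
negate : 3 7
-      : -4
4      : -4 4
*      : -16
negate : 16
negate : -16
-6     : -16 -6
*      : 96
4      : 96 4
*      : 384
9      : 384 9
-      : 375
2      : 375 2
*      : 750
12     : 750 12
2      : 750 12 2
negate : 750 12 -2

[750, 12, -2]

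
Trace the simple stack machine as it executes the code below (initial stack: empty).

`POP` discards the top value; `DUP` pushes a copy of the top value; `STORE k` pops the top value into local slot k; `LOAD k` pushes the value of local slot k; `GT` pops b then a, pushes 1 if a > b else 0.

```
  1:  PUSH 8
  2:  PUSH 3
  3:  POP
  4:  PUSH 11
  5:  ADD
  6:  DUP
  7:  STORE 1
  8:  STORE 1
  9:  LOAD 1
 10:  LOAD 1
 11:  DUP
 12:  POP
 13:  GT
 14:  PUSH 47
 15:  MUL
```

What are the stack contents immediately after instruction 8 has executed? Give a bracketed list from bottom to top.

PUSH 8  : 8
PUSH 3  : 8 3
POP     : 8
PUSH 11 : 8 11
ADD     : 19
DUP     : 19 19
STORE 1 : 19
STORE 1 : (empty)

[]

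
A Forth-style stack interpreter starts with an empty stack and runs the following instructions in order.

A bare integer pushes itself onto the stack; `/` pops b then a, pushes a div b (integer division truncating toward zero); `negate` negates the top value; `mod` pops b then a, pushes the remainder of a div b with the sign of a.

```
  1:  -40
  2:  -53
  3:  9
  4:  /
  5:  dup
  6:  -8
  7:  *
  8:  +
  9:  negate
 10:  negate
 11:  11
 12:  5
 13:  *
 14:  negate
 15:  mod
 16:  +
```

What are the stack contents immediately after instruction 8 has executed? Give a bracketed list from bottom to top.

[-40, 35]

-40  -40
-53  -40 -53
9    -40 -53 9
/    -40 -5
dup  -40 -5 -5
-8   -40 -5 -5 -8
*    -40 -5 40
+    -40 35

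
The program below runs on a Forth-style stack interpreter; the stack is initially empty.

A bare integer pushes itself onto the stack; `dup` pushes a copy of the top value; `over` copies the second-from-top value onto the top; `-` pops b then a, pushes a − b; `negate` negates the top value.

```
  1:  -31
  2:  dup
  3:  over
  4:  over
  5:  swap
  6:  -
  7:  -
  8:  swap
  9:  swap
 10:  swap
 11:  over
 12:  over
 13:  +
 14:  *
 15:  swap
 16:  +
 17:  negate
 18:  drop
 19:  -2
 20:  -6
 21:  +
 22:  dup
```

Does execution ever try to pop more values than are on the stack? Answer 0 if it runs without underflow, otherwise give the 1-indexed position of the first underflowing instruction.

0

-31     -31
dup     -31 -31
over    -31 -31 -31
over    -31 -31 -31 -31
swap    -31 -31 -31 -31
-       -31 -31 0
-       -31 -31
swap    -31 -31
swap    -31 -31
swap    -31 -31
over    -31 -31 -31
over    -31 -31 -31 -31
+       -31 -31 -62
*       -31 1922
swap    1922 -31
+       1891
negate  -1891
drop    (empty)
-2      -2
-6      -2 -6
+       -8
dup     -8 -8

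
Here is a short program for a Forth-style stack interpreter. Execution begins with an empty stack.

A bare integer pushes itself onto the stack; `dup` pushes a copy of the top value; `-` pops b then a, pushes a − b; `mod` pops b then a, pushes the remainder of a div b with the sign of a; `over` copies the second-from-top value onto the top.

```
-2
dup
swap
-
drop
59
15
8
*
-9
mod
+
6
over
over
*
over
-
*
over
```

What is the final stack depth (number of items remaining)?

3

-2   -> -2
dup  -> -2 -2
swap -> -2 -2
-    -> 0
drop -> (empty)
59   -> 59
15   -> 59 15
8    -> 59 15 8
*    -> 59 120
-9   -> 59 120 -9
mod  -> 59 3
+    -> 62
6    -> 62 6
over -> 62 6 62
over -> 62 6 62 6
*    -> 62 6 372
over -> 62 6 372 6
-    -> 62 6 366
*    -> 62 2196
over -> 62 2196 62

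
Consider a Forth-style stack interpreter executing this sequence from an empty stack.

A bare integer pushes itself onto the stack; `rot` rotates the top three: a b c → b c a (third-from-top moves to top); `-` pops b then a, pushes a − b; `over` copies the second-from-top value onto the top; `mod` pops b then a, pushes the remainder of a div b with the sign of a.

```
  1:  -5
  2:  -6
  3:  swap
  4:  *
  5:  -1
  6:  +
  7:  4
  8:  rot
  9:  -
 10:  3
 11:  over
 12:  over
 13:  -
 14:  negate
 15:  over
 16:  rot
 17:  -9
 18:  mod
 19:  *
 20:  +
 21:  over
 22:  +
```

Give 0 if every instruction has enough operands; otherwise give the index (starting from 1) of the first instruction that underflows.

-5   : -5
-6   : -5 -6
swap : -6 -5
*    : 30
-1   : 30 -1
+    : 29
4    : 29 4
rot  — needs 3 operands, stack has 2 → underflow

8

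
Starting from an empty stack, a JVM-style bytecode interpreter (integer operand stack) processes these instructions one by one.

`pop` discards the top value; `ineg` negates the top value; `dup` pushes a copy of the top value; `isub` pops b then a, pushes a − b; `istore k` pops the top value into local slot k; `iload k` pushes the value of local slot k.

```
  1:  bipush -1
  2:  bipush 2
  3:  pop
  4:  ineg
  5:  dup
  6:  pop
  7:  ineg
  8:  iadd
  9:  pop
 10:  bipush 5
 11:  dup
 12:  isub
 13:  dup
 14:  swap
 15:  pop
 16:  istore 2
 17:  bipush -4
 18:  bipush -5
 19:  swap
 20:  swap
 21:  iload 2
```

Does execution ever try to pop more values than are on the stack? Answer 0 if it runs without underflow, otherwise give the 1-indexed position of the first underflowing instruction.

bipush -1 -> [-1]
bipush 2  -> [-1, 2]
pop       -> [-1]
ineg      -> [1]
dup       -> [1, 1]
pop       -> [1]
ineg      -> [-1]
iadd  — needs 2 operands, stack has 1 → underflow

8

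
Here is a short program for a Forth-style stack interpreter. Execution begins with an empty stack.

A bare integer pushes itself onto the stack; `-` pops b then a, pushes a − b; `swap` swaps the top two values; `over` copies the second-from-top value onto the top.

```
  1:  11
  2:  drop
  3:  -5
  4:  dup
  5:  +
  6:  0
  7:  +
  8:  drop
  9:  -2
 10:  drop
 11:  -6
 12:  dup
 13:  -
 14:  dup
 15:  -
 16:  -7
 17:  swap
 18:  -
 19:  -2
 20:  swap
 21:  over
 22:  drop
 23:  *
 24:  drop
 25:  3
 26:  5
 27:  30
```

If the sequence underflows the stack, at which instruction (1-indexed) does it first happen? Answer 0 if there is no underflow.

0

11   -> 11
drop -> (empty)
-5   -> -5
dup  -> -5 -5
+    -> -10
0    -> -10 0
+    -> -10
drop -> (empty)
-2   -> -2
drop -> (empty)
-6   -> -6
dup  -> -6 -6
-    -> 0
dup  -> 0 0
-    -> 0
-7   -> 0 -7
swap -> -7 0
-    -> -7
-2   -> -7 -2
swap -> -2 -7
over -> -2 -7 -2
drop -> -2 -7
*    -> 14
drop -> (empty)
3    -> 3
5    -> 3 5
30   -> 3 5 30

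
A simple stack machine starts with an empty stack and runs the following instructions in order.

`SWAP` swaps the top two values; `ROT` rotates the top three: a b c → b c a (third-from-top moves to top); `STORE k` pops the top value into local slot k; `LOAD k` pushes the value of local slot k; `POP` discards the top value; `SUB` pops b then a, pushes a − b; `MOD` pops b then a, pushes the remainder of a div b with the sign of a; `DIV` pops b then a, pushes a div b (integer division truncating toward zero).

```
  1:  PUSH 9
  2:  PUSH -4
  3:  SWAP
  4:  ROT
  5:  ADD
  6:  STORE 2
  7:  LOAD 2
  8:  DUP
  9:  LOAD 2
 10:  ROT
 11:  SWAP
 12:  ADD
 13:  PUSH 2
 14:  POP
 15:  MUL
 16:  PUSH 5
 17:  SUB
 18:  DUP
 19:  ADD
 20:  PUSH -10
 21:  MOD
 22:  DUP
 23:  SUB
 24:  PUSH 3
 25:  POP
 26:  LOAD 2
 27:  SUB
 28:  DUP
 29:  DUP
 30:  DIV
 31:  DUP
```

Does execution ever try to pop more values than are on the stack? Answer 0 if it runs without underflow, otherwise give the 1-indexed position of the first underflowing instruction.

4

PUSH 9  → [9]
PUSH -4 → [9, -4]
SWAP    → [-4, 9]
ROT  — needs 3 operands, stack has 2 → underflow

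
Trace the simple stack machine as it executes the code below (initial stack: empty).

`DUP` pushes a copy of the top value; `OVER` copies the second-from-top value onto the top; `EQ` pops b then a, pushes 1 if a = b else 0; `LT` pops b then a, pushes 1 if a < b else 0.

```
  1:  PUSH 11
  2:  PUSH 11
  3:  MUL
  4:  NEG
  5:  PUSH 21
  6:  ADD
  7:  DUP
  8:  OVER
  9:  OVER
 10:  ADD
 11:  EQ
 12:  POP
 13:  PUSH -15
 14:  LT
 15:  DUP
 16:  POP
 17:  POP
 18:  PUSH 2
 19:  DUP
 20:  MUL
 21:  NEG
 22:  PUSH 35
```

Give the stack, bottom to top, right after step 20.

PUSH 11  : 11
PUSH 11  : 11 11
MUL      : 121
NEG      : -121
PUSH 21  : -121 21
ADD      : -100
DUP      : -100 -100
OVER     : -100 -100 -100
OVER     : -100 -100 -100 -100
ADD      : -100 -100 -200
EQ       : -100 0
POP      : -100
PUSH -15 : -100 -15
LT       : 1
DUP      : 1 1
POP      : 1
POP      : (empty)
PUSH 2   : 2
DUP      : 2 2
MUL      : 4

[4]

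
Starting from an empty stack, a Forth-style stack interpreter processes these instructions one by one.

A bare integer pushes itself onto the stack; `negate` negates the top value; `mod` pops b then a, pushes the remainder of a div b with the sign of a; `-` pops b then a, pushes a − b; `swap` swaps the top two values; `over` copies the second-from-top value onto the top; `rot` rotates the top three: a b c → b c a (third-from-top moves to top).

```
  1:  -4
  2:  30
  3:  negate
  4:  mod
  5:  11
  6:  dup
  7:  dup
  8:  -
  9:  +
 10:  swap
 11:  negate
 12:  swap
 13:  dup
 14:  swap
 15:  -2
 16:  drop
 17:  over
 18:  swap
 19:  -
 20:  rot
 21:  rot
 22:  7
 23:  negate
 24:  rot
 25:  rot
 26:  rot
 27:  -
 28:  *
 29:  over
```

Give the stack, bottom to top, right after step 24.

[0, 11, -7, 4]

-4     → [-4]
30     → [-4, 30]
negate → [-4, -30]
mod    → [-4]
11     → [-4, 11]
dup    → [-4, 11, 11]
dup    → [-4, 11, 11, 11]
-      → [-4, 11, 0]
+      → [-4, 11]
swap   → [11, -4]
negate → [11, 4]
swap   → [4, 11]
dup    → [4, 11, 11]
swap   → [4, 11, 11]
-2     → [4, 11, 11, -2]
drop   → [4, 11, 11]
over   → [4, 11, 11, 11]
swap   → [4, 11, 11, 11]
-      → [4, 11, 0]
rot    → [11, 0, 4]
rot    → [0, 4, 11]
7      → [0, 4, 11, 7]
negate → [0, 4, 11, -7]
rot    → [0, 11, -7, 4]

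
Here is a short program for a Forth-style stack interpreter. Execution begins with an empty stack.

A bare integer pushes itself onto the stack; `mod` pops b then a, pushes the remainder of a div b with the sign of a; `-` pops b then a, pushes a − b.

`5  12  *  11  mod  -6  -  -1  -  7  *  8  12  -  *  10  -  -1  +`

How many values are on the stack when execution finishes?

1

5   -> 5
12  -> 5 12
*   -> 60
11  -> 60 11
mod -> 5
-6  -> 5 -6
-   -> 11
-1  -> 11 -1
-   -> 12
7   -> 12 7
*   -> 84
8   -> 84 8
12  -> 84 8 12
-   -> 84 -4
*   -> -336
10  -> -336 10
-   -> -346
-1  -> -346 -1
+   -> -347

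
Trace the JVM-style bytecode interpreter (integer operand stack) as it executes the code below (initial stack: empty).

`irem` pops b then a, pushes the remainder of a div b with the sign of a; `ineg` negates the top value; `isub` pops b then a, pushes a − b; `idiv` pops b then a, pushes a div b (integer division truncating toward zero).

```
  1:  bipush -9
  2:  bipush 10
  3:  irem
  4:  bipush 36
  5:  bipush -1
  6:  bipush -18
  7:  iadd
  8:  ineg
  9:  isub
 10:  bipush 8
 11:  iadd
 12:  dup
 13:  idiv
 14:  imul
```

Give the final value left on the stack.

-9

bipush -9   -9
bipush 10   -9 10
irem        -9
bipush 36   -9 36
bipush -1   -9 36 -1
bipush -18  -9 36 -1 -18
iadd        -9 36 -19
ineg        -9 36 19
isub        -9 17
bipush 8    -9 17 8
iadd        -9 25
dup         -9 25 25
idiv        -9 1
imul        -9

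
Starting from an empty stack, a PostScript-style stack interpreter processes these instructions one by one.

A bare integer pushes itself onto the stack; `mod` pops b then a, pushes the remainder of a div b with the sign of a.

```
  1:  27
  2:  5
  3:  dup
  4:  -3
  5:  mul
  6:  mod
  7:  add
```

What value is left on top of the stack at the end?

27   [27]
5    [27, 5]
dup  [27, 5, 5]
-3   [27, 5, 5, -3]
mul  [27, 5, -15]
mod  [27, 5]
add  [32]

32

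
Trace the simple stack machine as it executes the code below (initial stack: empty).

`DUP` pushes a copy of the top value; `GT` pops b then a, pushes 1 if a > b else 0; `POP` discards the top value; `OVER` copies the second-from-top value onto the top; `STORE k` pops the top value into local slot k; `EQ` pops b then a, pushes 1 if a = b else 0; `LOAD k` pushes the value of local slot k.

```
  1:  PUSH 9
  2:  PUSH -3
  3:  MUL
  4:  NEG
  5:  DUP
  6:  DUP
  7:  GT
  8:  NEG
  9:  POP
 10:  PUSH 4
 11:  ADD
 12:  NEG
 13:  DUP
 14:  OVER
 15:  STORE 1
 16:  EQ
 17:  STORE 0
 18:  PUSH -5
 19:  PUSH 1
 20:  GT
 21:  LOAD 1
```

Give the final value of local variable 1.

-31

PUSH 9  -> [9]
PUSH -3 -> [9, -3]
MUL     -> [-27]
NEG     -> [27]
DUP     -> [27, 27]
DUP     -> [27, 27, 27]
GT      -> [27, 0]
NEG     -> [27, 0]
POP     -> [27]
PUSH 4  -> [27, 4]
ADD     -> [31]
NEG     -> [-31]
DUP     -> [-31, -31]
OVER    -> [-31, -31, -31]
STORE 1 -> [-31, -31]
EQ      -> [1]
STORE 0 -> []
PUSH -5 -> [-5]
PUSH 1  -> [-5, 1]
GT      -> [0]
LOAD 1  -> [0, -31]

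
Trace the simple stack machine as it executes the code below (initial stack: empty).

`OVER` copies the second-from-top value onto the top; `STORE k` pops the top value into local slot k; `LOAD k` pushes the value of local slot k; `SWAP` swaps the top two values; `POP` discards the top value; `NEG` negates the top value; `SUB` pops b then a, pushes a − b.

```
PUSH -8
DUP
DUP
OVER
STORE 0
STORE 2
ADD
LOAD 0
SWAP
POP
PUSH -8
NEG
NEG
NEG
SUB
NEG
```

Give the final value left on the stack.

16

PUSH -8 : -8
DUP     : -8 -8
DUP     : -8 -8 -8
OVER    : -8 -8 -8 -8
STORE 0 : -8 -8 -8
STORE 2 : -8 -8
ADD     : -16
LOAD 0  : -16 -8
SWAP    : -8 -16
POP     : -8
PUSH -8 : -8 -8
NEG     : -8 8
NEG     : -8 -8
NEG     : -8 8
SUB     : -16
NEG     : 16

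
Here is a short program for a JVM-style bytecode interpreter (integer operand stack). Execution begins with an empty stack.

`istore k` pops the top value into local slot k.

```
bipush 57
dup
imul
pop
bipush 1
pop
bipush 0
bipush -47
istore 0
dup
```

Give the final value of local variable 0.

bipush 57   57
dup         57 57
imul        3249
pop         (empty)
bipush 1    1
pop         (empty)
bipush 0    0
bipush -47  0 -47
istore 0    0
dup         0 0

-47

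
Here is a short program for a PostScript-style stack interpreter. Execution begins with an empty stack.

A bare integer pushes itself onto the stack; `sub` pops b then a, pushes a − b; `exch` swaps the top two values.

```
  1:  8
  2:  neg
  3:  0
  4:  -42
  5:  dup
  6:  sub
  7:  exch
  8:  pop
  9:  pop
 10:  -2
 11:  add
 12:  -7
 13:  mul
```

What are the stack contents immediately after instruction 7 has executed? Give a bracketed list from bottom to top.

[-8, 0, 0]

8    : 8
neg  : -8
0    : -8 0
-42  : -8 0 -42
dup  : -8 0 -42 -42
sub  : -8 0 0
exch : -8 0 0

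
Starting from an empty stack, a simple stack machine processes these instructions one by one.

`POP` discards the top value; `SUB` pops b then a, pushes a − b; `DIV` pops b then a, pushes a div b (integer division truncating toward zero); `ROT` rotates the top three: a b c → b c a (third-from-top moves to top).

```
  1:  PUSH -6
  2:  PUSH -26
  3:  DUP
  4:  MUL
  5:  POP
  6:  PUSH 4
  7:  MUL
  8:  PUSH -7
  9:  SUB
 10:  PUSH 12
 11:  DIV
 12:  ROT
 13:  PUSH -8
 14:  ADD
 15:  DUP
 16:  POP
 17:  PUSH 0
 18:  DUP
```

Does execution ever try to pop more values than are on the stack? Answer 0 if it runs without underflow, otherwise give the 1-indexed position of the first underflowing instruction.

12

PUSH -6  -> -6
PUSH -26 -> -6 -26
DUP      -> -6 -26 -26
MUL      -> -6 676
POP      -> -6
PUSH 4   -> -6 4
MUL      -> -24
PUSH -7  -> -24 -7
SUB      -> -17
PUSH 12  -> -17 12
DIV      -> -1
ROT  — needs 3 operands, stack has 1 → underflow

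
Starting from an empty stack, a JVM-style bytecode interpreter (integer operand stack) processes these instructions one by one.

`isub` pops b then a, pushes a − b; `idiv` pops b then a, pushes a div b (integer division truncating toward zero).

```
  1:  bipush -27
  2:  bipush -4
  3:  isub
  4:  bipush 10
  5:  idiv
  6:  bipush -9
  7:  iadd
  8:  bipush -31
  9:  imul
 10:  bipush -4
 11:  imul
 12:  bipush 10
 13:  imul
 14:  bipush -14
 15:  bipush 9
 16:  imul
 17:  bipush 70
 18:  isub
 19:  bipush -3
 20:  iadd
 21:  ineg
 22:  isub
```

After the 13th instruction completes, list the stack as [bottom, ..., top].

[-13640]

bipush -27 : -27
bipush -4  : -27 -4
isub       : -23
bipush 10  : -23 10
idiv       : -2
bipush -9  : -2 -9
iadd       : -11
bipush -31 : -11 -31
imul       : 341
bipush -4  : 341 -4
imul       : -1364
bipush 10  : -1364 10
imul       : -13640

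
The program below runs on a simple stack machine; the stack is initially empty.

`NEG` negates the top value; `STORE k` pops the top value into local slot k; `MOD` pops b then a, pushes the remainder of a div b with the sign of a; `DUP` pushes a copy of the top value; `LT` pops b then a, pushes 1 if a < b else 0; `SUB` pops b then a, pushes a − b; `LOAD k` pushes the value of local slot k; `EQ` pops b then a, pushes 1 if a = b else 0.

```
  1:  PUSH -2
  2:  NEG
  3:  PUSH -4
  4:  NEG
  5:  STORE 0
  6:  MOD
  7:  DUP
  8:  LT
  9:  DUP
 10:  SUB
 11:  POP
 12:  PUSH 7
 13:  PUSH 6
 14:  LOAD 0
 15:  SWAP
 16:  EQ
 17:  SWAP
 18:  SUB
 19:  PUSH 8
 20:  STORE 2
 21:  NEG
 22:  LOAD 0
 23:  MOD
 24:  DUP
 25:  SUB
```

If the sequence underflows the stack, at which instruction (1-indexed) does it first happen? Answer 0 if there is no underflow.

6

PUSH -2 : -2
NEG     : 2
PUSH -4 : 2 -4
NEG     : 2 4
STORE 0 : 2
MOD  — needs 2 operands, stack has 1 → underflow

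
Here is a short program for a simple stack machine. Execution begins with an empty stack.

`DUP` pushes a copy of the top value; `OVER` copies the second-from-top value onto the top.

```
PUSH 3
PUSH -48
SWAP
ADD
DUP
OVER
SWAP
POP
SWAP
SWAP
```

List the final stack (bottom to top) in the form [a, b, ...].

PUSH 3    3
PUSH -48  3 -48
SWAP      -48 3
ADD       -45
DUP       -45 -45
OVER      -45 -45 -45
SWAP      -45 -45 -45
POP       -45 -45
SWAP      -45 -45
SWAP      -45 -45

[-45, -45]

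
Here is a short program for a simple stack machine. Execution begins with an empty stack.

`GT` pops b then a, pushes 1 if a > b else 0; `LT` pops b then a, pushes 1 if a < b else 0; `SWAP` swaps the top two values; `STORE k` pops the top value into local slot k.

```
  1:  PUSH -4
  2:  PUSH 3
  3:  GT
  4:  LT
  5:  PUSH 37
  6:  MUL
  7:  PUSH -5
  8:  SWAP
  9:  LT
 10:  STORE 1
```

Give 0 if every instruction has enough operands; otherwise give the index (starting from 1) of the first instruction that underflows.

4

PUSH -4 -> -4
PUSH 3  -> -4 3
GT      -> 0
LT  — needs 2 operands, stack has 1 → underflow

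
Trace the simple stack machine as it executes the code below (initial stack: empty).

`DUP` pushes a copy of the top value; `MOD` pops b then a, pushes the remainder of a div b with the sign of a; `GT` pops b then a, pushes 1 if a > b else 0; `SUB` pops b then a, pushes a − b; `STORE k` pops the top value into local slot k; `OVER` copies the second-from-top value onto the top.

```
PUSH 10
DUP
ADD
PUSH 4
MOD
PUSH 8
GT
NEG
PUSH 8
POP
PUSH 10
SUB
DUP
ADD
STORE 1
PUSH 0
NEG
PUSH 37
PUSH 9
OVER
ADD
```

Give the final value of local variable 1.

-20

PUSH 10 -> 10
DUP     -> 10 10
ADD     -> 20
PUSH 4  -> 20 4
MOD     -> 0
PUSH 8  -> 0 8
GT      -> 0
NEG     -> 0
PUSH 8  -> 0 8
POP     -> 0
PUSH 10 -> 0 10
SUB     -> -10
DUP     -> -10 -10
ADD     -> -20
STORE 1 -> (empty)
PUSH 0  -> 0
NEG     -> 0
PUSH 37 -> 0 37
PUSH 9  -> 0 37 9
OVER    -> 0 37 9 37
ADD     -> 0 37 46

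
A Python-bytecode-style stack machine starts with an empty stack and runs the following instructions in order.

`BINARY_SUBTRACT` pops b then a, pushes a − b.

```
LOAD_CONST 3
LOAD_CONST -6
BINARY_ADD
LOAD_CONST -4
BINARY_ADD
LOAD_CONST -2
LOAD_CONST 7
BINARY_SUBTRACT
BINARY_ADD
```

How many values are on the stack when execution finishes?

LOAD_CONST 3    : [3]
LOAD_CONST -6   : [3, -6]
BINARY_ADD      : [-3]
LOAD_CONST -4   : [-3, -4]
BINARY_ADD      : [-7]
LOAD_CONST -2   : [-7, -2]
LOAD_CONST 7    : [-7, -2, 7]
BINARY_SUBTRACT : [-7, -9]
BINARY_ADD      : [-16]

1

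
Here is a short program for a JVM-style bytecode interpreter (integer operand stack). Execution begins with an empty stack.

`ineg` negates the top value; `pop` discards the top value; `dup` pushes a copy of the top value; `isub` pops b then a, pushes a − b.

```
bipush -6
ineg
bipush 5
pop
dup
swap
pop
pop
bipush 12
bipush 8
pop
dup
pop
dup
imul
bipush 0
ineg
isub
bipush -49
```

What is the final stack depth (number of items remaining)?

2

bipush -6  : [-6]
ineg       : [6]
bipush 5   : [6, 5]
pop        : [6]
dup        : [6, 6]
swap       : [6, 6]
pop        : [6]
pop        : []
bipush 12  : [12]
bipush 8   : [12, 8]
pop        : [12]
dup        : [12, 12]
pop        : [12]
dup        : [12, 12]
imul       : [144]
bipush 0   : [144, 0]
ineg       : [144, 0]
isub       : [144]
bipush -49 : [144, -49]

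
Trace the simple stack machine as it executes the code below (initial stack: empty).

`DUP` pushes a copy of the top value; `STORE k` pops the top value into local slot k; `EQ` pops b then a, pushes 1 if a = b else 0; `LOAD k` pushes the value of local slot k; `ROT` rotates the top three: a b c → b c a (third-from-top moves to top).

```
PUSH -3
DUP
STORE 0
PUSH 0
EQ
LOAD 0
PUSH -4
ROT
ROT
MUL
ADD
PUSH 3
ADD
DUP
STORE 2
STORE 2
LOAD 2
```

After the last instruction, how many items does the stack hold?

1

PUSH -3 -> [-3]
DUP     -> [-3, -3]
STORE 0 -> [-3]
PUSH 0  -> [-3, 0]
EQ      -> [0]
LOAD 0  -> [0, -3]
PUSH -4 -> [0, -3, -4]
ROT     -> [-3, -4, 0]
ROT     -> [-4, 0, -3]
MUL     -> [-4, 0]
ADD     -> [-4]
PUSH 3  -> [-4, 3]
ADD     -> [-1]
DUP     -> [-1, -1]
STORE 2 -> [-1]
STORE 2 -> []
LOAD 2  -> [-1]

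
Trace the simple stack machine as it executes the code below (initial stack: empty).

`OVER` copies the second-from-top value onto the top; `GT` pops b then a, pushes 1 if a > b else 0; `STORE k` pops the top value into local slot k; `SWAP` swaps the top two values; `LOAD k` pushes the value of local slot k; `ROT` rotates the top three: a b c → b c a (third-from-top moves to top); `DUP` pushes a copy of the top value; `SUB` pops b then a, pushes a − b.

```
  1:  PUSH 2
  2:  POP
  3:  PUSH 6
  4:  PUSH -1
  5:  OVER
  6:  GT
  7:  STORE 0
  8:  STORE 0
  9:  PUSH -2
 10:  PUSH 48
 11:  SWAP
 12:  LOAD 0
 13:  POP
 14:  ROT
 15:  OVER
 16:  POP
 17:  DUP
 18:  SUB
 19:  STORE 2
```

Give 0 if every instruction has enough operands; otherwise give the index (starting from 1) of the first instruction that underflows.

PUSH 2   2
POP      (empty)
PUSH 6   6
PUSH -1  6 -1
OVER     6 -1 6
GT       6 0
STORE 0  6
STORE 0  (empty)
PUSH -2  -2
PUSH 48  -2 48
SWAP     48 -2
LOAD 0   48 -2 6
POP      48 -2
ROT  — needs 3 operands, stack has 2 → underflow

14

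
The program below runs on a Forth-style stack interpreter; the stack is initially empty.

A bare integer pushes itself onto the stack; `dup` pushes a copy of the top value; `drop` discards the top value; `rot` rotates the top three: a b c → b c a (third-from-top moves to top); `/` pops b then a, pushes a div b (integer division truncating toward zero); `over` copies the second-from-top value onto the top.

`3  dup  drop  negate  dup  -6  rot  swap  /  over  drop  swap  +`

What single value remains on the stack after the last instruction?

-3

3      -> [3]
dup    -> [3, 3]
drop   -> [3]
negate -> [-3]
dup    -> [-3, -3]
-6     -> [-3, -3, -6]
rot    -> [-3, -6, -3]
swap   -> [-3, -3, -6]
/      -> [-3, 0]
over   -> [-3, 0, -3]
drop   -> [-3, 0]
swap   -> [0, -3]
+      -> [-3]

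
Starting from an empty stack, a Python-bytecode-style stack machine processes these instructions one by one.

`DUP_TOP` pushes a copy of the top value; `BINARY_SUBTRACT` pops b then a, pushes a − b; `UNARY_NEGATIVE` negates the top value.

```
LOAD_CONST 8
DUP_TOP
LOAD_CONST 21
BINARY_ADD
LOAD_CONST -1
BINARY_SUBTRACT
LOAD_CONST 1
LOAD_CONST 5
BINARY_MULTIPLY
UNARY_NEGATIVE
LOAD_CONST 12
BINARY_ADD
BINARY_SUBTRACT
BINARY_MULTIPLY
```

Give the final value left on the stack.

184

LOAD_CONST 8     [8]
DUP_TOP          [8, 8]
LOAD_CONST 21    [8, 8, 21]
BINARY_ADD       [8, 29]
LOAD_CONST -1    [8, 29, -1]
BINARY_SUBTRACT  [8, 30]
LOAD_CONST 1     [8, 30, 1]
LOAD_CONST 5     [8, 30, 1, 5]
BINARY_MULTIPLY  [8, 30, 5]
UNARY_NEGATIVE   [8, 30, -5]
LOAD_CONST 12    [8, 30, -5, 12]
BINARY_ADD       [8, 30, 7]
BINARY_SUBTRACT  [8, 23]
BINARY_MULTIPLY  [184]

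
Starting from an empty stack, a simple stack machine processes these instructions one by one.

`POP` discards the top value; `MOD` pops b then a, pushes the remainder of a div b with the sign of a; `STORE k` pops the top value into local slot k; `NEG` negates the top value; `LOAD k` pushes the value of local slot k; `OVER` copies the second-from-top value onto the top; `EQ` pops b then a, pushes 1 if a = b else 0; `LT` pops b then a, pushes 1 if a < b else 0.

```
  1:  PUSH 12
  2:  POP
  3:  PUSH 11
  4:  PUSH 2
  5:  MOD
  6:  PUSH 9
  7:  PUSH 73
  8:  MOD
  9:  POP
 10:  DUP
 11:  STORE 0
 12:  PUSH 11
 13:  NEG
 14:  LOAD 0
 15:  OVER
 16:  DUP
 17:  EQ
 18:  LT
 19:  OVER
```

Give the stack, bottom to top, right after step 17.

PUSH 12 : [12]
POP     : []
PUSH 11 : [11]
PUSH 2  : [11, 2]
MOD     : [1]
PUSH 9  : [1, 9]
PUSH 73 : [1, 9, 73]
MOD     : [1, 9]
POP     : [1]
DUP     : [1, 1]
STORE 0 : [1]
PUSH 11 : [1, 11]
NEG     : [1, -11]
LOAD 0  : [1, -11, 1]
OVER    : [1, -11, 1, -11]
DUP     : [1, -11, 1, -11, -11]
EQ      : [1, -11, 1, 1]

[1, -11, 1, 1]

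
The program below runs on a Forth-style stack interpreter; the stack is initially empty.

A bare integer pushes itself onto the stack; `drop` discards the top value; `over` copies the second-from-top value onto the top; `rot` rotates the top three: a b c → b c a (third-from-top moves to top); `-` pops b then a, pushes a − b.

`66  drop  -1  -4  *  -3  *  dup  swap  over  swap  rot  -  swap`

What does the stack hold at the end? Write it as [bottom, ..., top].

66   → [66]
drop → []
-1   → [-1]
-4   → [-1, -4]
*    → [4]
-3   → [4, -3]
*    → [-12]
dup  → [-12, -12]
swap → [-12, -12]
over → [-12, -12, -12]
swap → [-12, -12, -12]
rot  → [-12, -12, -12]
-    → [-12, 0]
swap → [0, -12]

[0, -12]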